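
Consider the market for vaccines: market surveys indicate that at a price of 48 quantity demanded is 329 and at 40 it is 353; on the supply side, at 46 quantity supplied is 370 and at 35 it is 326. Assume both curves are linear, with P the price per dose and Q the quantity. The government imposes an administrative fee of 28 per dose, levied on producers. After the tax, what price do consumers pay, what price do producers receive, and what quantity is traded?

Demand slope: (353 − 329)/(40 − 48) = -3, so Qd = 473 − 3P.
Supply slope: (326 − 370)/(35 − 46) = 4, so Qs = 4P + 186.
Before the tax: set 473 − 3P = 4P + 186 → P* = 41, Q* = 350.
With the tax collected from producers, supply shifts: Qs = 4(P − 28) + 186.
Solving gives Q = 302 with consumers paying 57 and producers receiving 29 (the 28 wedge).

Consumers pay 57; producers receive 29; quantity = 302.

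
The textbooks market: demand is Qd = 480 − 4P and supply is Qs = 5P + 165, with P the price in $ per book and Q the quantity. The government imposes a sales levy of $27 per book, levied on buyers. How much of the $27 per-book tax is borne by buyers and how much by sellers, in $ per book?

Buyers bear $15 per book; sellers bear $12 per book.

Before the tax: set 480 − 4P = 5P + 165 → P* = $35, Q* = 340.
With the tax collected from buyers, demand (in seller-price terms) shifts: Qd = 480 − 4(P + 27).
Solving gives Q = 280 with buyers paying $50 and sellers receiving $23 (the $27 wedge).
Burden on buyers: $15; on sellers: $12. (They sum to $27.)
The less price-elastic side of the market bears the larger share of a per-unit tax.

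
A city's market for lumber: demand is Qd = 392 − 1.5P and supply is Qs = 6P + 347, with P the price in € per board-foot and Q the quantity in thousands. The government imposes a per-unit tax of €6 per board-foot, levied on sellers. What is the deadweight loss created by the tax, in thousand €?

Deadweight loss = €21.6 thousand.

Before the tax: set 392 − 1.5P = 6P + 347 → P* = €6, Q* = 383.
With the tax collected from sellers, supply shifts: Qs = 6(P − 6) + 347.
New equilibrium: buyers pay €10.8, sellers receive €4.8, Q = 375.8. (Wedge: Pb − Ps = 6.)
Quantity falls by |ΔQ| = |383 − 375.8| = 7.2.
DWL = ½ · t · |ΔQ| = ½ · 6 · 7.2 = €21.6.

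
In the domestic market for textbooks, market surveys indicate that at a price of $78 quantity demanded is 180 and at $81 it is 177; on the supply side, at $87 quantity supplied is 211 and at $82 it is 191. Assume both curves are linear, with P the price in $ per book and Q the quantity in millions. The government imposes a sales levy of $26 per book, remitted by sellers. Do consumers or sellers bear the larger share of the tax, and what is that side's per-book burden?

Demand slope: (177 − 180)/(81 − 78) = -1, so Qd = 258 − P.
Supply slope: (191 − 211)/(82 − 87) = 4, so Qs = 4P − 137.
Before the tax: set 258 − P = 4P − 137 → P* = $79, Q* = 179.
With the tax collected from sellers, supply shifts: Qs = 4(P − 26) − 137.
New equilibrium: consumers pay $99.8, sellers receive $73.8, Q = 158.2. (Wedge: Pb − Ps = 26.)
Per-book burden: consumers $20.8, sellers $5.2.
Consumers take the larger share because demand is less price-elastic here (demand slope 1 vs supply slope 4).

Consumers bear the larger share: $20.8 per book.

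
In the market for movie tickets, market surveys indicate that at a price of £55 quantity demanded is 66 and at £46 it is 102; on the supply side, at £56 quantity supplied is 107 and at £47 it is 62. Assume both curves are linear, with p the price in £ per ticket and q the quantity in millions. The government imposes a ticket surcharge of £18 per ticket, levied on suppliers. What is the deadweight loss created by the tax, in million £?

Demand slope: (102 − 66)/(46 − 55) = -4, so qd = 286 − 4p.
Supply slope: (62 − 107)/(47 − 56) = 5, so qs = 5p − 173.
Before the tax: set 286 − 4p = 5p − 173 → p* = £51, q* = 82.
With the tax collected from suppliers, supply shifts: qs = 5(p − 18) − 173.
Solving gives q = 42 with consumers paying £61 and suppliers receiving £43 (the £18 wedge).
Quantity falls by |ΔQ| = |82 − 42| = 40.
DWL = ½ · t · |ΔQ| = ½ · 18 · 40 = £360.

Deadweight loss = £360 million.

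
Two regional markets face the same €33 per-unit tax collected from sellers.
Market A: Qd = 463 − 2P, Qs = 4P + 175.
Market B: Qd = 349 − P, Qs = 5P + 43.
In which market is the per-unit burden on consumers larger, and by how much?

Market B, by €5.5.

Market A: pre-tax P* = €48, Q* = 367; post-tax Q = 323; per-unit burden on consumers = €22.
Market B: pre-tax P* = €51, Q* = 298; post-tax Q = 270.5; per-unit burden on consumers = €27.5.
Difference: €22 vs €27.5 → market B is larger by €5.5.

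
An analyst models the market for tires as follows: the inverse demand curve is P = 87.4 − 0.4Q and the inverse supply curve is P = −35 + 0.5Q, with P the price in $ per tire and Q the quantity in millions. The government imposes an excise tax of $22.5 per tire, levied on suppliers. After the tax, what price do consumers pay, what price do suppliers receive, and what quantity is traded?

Inverting to Q(P) form: Qd = 218.5 − 2.5P; Qs = 2P + 70.
Without the tax, 218.5 − 2.5P = 2P + 70 gives 4.5P = 148.5, so P* = $33 and Q* = 136.
With the tax collected from suppliers, supply shifts: Qs = 2(P − 22.5) + 70.
New equilibrium: consumers pay $43, suppliers receive $20.5, Q = 111. (Wedge: Pb − Ps = 22.5.)
The less price-elastic side of the market bears the larger share of a per-unit tax.

Consumers pay $43; suppliers receive $20.5; quantity = 111.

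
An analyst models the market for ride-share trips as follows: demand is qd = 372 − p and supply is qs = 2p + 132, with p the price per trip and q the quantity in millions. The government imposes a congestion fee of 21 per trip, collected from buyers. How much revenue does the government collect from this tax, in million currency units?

Tax revenue = 5838 million.

Before the tax: set 372 − p = 2p + 132 → p* = 80, q* = 292.
With the tax collected from buyers, demand (in seller-price terms) shifts: qd = 372 − (p + 21).
Solving gives q = 278 with buyers paying 94 and producers receiving 73 (the 21 wedge).
Revenue = t · Q = 21 · 278 = 5838.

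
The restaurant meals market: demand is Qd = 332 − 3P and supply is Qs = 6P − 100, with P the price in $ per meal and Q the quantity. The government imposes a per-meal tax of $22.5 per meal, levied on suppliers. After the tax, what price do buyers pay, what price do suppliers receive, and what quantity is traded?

Buyers pay $63; suppliers receive $40.5; quantity = 143.

Without the tax, 332 − 3P = 6P − 100 gives 9P = 432, so P* = $48 and Q* = 188.
With the tax collected from suppliers, supply shifts: Qs = 6(P − 22.5) − 100.
Solving gives Q = 143 with buyers paying $63 and suppliers receiving $40.5 (the $22.5 wedge).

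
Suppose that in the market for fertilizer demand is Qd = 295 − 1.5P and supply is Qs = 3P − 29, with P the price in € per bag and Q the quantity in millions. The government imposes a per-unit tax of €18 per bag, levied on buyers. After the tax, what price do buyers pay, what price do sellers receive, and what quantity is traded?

Buyers pay €84; sellers receive €66; quantity = 169.

Before the tax: set 295 − 1.5P = 3P − 29 → P* = €72, Q* = 187.
With the tax collected from buyers, demand (in seller-price terms) shifts: Qd = 295 − 1.5(P + 18).
Solving gives Q = 169 with buyers paying €84 and sellers receiving €66 (the €18 wedge).
The less price-elastic side of the market bears the larger share of a per-unit tax.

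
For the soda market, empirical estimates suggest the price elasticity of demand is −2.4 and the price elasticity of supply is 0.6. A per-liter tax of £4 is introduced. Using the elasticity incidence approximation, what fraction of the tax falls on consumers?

Incidence ratio: consumers' share ≈ εs / (εs + |εd|) = 0.6 / (0.6 + 2.4) = 0.2.
Supply is the less elastic side, so consumers bear the smaller share.

Consumers' share ≈ 0.2.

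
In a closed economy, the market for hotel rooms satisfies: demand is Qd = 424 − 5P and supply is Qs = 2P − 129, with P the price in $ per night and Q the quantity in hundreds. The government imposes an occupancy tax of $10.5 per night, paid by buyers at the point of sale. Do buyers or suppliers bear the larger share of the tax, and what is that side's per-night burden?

Without the tax, 424 − 5P = 2P − 129 gives 7P = 553, so P* = $79 and Q* = 29.
With the tax collected from buyers, demand (in seller-price terms) shifts: Qd = 424 − 5(P + 10.5).
Solving gives Q = 14 with buyers paying $82 and suppliers receiving $71.5 (the $10.5 wedge).
Per-night burden: buyers $3, suppliers $7.5.
Suppliers take the larger share because supply is less price-elastic here (demand slope 5 vs supply slope 2).
The less price-elastic side of the market bears the larger share of a per-unit tax.

Suppliers bear the larger share: $7.5 per night.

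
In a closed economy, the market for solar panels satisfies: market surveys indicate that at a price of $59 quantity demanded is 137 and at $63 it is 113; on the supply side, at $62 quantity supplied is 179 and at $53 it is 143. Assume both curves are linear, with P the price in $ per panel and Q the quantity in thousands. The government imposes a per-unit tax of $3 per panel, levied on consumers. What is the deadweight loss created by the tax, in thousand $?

Deadweight loss = $10.8 thousand.

Demand slope: (113 − 137)/(63 − 59) = -6, so Qd = 491 − 6P.
Supply slope: (143 − 179)/(53 − 62) = 4, so Qs = 4P − 69.
Before the tax: set 491 − 6P = 4P − 69 → P* = $56, Q* = 155.
With the tax collected from consumers, demand (in seller-price terms) shifts: Qd = 491 − 6(P + 3).
Solving gives Q = 147.8 with consumers paying $57.2 and sellers receiving $54.2 (the $3 wedge).
Quantity falls by |ΔQ| = |155 − 147.8| = 7.2.
DWL = ½ · t · |ΔQ| = ½ · 3 · 7.2 = $10.8.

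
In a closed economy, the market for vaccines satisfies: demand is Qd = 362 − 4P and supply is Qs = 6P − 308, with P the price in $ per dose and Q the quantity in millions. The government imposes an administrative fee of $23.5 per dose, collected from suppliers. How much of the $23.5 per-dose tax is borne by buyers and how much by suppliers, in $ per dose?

Without the tax, 362 − 4P = 6P − 308 gives 10P = 670, so P* = $67 and Q* = 94.
With the tax collected from suppliers, supply shifts: Qs = 6(P − 23.5) − 308.
Solving gives Q = 37.6 with buyers paying $81.1 and suppliers receiving $57.6 (the $23.5 wedge).
Burden on buyers: $14.1; on suppliers: $9.4. (They sum to $23.5.)
The less price-elastic side of the market bears the larger share of a per-unit tax.

Buyers bear $14.1 per dose; suppliers bear $9.4 per dose.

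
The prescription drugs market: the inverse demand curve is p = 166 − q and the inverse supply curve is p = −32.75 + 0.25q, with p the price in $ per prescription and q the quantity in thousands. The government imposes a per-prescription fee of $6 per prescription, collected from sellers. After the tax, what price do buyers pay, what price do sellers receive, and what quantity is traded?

Inverting to q(p) form: qd = 166 − p; qs = 4p + 131.
Without the tax, 166 − p = 4p + 131 gives 5p = 35, so p* = $7 and q* = 159.
With the tax collected from sellers, supply shifts: qs = 4(p − 6) + 131.
Solving gives q = 154.2 with buyers paying $11.8 and sellers receiving $5.8 (the $6 wedge).

Buyers pay $11.8; sellers receive $5.8; quantity = 154.2.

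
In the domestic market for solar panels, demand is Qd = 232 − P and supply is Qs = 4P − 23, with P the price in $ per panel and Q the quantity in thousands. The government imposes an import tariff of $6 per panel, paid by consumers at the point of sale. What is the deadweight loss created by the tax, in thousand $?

Deadweight loss = $14.4 thousand.

Before the tax: set 232 − P = 4P − 23 → P* = $51, Q* = 181.
With the tax collected from consumers, demand (in seller-price terms) shifts: Qd = 232 − (P + 6).
Solving gives Q = 176.2 with consumers paying $55.8 and producers receiving $49.8 (the $6 wedge).
Quantity falls by |ΔQ| = |181 − 176.2| = 4.8.
DWL = ½ · t · |ΔQ| = ½ · 6 · 4.8 = $14.4.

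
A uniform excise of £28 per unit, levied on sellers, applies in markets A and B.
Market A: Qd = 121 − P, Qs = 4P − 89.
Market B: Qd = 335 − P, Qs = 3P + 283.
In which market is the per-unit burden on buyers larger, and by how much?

Market A: pre-tax P* = £42, Q* = 79; post-tax Q = 56.6; per-unit burden on buyers = £22.4.
Market B: pre-tax P* = £13, Q* = 322; post-tax Q = 301; per-unit burden on buyers = £21.
Difference: £22.4 vs £21 → market A is larger by £1.4.

Market A, by £1.4.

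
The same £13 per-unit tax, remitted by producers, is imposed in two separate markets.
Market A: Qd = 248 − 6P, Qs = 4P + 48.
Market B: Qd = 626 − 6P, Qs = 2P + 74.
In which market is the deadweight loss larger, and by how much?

Market A: pre-tax P* = £20, Q* = 128; post-tax Q = 96.8; deadweight loss = £202.8.
Market B: pre-tax P* = £69, Q* = 212; post-tax Q = 192.5; deadweight loss = £126.75.
Difference: £202.8 vs £126.75 → market A is larger by £76.05.

Market A, by £76.05.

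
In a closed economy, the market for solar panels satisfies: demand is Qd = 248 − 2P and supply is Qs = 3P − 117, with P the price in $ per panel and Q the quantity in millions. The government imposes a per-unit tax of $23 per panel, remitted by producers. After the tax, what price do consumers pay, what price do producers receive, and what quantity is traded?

Consumers pay $86.8; producers receive $63.8; quantity = 74.4.

Without the tax, 248 − 2P = 3P − 117 gives 5P = 365, so P* = $73 and Q* = 102.
With the tax collected from producers, supply shifts: Qs = 3(P − 23) − 117.
New equilibrium: consumers pay $86.8, producers receive $63.8, Q = 74.4. (Wedge: Pb − Ps = 23.)
The less price-elastic side of the market bears the larger share of a per-unit tax.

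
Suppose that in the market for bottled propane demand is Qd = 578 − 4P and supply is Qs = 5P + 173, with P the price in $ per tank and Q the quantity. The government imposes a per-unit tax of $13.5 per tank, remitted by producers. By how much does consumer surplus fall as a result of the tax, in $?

Before the tax: set 578 − 4P = 5P + 173 → P* = $45, Q* = 398.
With the tax collected from producers, supply shifts: Qs = 5(P − 13.5) + 173.
Solving gives Q = 368 with buyers paying $52.5 and producers receiving $39 (the $13.5 wedge).
ΔCS is the trapezoid between Q = 368 and Q = 398 of height $7.5: ½ · (398 + 368) · 7.5 = $2872.5.

Consumer surplus falls by $2872.5.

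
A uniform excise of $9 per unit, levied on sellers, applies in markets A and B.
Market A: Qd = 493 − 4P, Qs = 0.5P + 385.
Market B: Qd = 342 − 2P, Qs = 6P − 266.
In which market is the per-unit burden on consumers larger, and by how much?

Market A: pre-tax P* = $24, Q* = 397; post-tax Q = 393; per-unit burden on consumers = $1.
Market B: pre-tax P* = $76, Q* = 190; post-tax Q = 176.5; per-unit burden on consumers = $6.75.
Difference: $1 vs $6.75 → market B is larger by $5.75.

Market B, by $5.75.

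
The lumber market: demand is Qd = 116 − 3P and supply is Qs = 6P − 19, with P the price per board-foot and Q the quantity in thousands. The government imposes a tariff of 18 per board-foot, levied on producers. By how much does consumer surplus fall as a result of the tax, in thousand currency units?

Without the tax, 116 − 3P = 6P − 19 gives 9P = 135, so P* = 15 and Q* = 71.
With the tax collected from producers, supply shifts: Qs = 6(P − 18) − 19.
New equilibrium: consumers pay 27, producers receive 9, Q = 35. (Wedge: Pb − Ps = 18.)
ΔCS is the trapezoid between Q = 35 and Q = 71 of height 12: ½ · (71 + 35) · 12 = 636.

Consumer surplus falls by 636 thousand.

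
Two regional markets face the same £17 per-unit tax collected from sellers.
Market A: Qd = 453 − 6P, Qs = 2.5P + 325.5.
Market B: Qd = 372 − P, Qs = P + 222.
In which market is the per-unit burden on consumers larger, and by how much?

Market B, by £3.5.

Market A: pre-tax P* = £15, Q* = 363; post-tax Q = 333; per-unit burden on consumers = £5.
Market B: pre-tax P* = £75, Q* = 297; post-tax Q = 288.5; per-unit burden on consumers = £8.5.
Difference: £5 vs £8.5 → market B is larger by £3.5.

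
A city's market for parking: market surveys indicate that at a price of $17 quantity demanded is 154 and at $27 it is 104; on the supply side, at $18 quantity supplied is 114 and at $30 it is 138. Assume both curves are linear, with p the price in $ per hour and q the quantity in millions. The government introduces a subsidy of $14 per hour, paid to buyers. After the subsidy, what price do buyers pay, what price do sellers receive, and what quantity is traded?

Demand slope: (104 − 154)/(27 − 17) = -5, so qd = 239 − 5p.
Supply slope: (138 − 114)/(30 − 18) = 2, so qs = 2p + 78.
Without the subsidy, 239 − 5p = 2p + 78 gives 7p = 161, so p* = $23 and q* = 124.
With a per-unit subsidy paid to buyers, each effectively pays p − 14, so demand becomes qd = 239 − 5(p − 14).
New equilibrium: buyers pay $19, sellers receive $33, q = 144. (Wedge: pb − ps = −14.)

Buyers pay $19; sellers receive $33; quantity = 144.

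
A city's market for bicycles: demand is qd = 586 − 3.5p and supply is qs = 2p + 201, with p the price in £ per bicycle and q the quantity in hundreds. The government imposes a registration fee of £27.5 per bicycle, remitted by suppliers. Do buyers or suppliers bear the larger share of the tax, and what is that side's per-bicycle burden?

Suppliers bear the larger share: £17.5 per bicycle.

Before the tax: set 586 − 3.5p = 2p + 201 → p* = £70, q* = 341.
With the tax collected from suppliers, supply shifts: qs = 2(p − 27.5) + 201.
Solving gives q = 306 with buyers paying £80 and suppliers receiving £52.5 (the £27.5 wedge).
Per-bicycle burden: buyers £10, suppliers £17.5.
Suppliers take the larger share because supply is less price-elastic here (demand slope 3.5 vs supply slope 2).
The less price-elastic side of the market bears the larger share of a per-unit tax.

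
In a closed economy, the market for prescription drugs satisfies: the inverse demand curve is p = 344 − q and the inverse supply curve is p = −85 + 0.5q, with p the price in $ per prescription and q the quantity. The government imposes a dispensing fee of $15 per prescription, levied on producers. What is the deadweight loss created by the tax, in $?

Deadweight loss = $75.

Rewrite in direct form: qd = 344 − p and qs = 2p + 170.
Without the tax, 344 − p = 2p + 170 gives 3p = 174, so p* = $58 and q* = 286.
With the tax collected from producers, supply shifts: qs = 2(p − 15) + 170.
New equilibrium: consumers pay $68, producers receive $53, q = 276. (Wedge: pb − ps = 15.)
Quantity falls by |ΔQ| = |286 − 276| = 10.
DWL = ½ · t · |ΔQ| = ½ · 15 · 10 = $75.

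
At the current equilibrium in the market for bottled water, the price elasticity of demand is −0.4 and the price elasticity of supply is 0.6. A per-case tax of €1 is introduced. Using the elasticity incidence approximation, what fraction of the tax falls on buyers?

Buyers' share ≈ 0.6.

Incidence ratio: buyers' share ≈ εs / (εs + |εd|) = 0.6 / (0.6 + 0.4) = 0.6.
Supply is the more elastic side, so buyers bear the larger share.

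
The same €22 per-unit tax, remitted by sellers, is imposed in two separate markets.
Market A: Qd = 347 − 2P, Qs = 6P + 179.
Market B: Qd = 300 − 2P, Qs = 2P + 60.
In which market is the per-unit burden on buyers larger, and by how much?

Market A: pre-tax P* = €21, Q* = 305; post-tax Q = 272; per-unit burden on buyers = €16.5.
Market B: pre-tax P* = €60, Q* = 180; post-tax Q = 158; per-unit burden on buyers = €11.
Difference: €16.5 vs €11 → market A is larger by €5.5.

Market A, by €5.5.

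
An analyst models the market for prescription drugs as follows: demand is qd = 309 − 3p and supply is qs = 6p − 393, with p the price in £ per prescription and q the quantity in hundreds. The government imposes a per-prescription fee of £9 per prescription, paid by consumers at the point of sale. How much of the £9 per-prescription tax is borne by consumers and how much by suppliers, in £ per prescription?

Consumers bear £6 per prescription; suppliers bear £3 per prescription.

Before the tax: set 309 − 3p = 6p − 393 → p* = £78, q* = 75.
With the tax collected from consumers, demand (in seller-price terms) shifts: qd = 309 − 3(p + 9).
New equilibrium: consumers pay £84, suppliers receive £75, q = 57. (Wedge: pb − ps = 9.)
Burden on consumers: £6; on suppliers: £3. (They sum to £9.)
The less price-elastic side of the market bears the larger share of a per-unit tax.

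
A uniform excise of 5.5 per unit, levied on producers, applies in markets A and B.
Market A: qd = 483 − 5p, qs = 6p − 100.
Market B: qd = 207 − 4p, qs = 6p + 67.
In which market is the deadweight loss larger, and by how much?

Market A, by 4.95.

Market A: pre-tax p* = 53, q* = 218; post-tax q = 203; deadweight loss = 41.25.
Market B: pre-tax p* = 14, q* = 151; post-tax q = 137.8; deadweight loss = 36.3.
Difference: 41.25 vs 36.3 → market A is larger by 4.95.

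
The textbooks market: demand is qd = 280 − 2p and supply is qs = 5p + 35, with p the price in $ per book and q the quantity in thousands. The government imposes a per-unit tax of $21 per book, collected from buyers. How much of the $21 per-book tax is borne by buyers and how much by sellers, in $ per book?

Before the tax: set 280 − 2p = 5p + 35 → p* = $35, q* = 210.
With the tax collected from buyers, demand (in seller-price terms) shifts: qd = 280 − 2(p + 21).
New equilibrium: buyers pay $50, sellers receive $29, q = 180. (Wedge: pb − ps = 21.)
Burden on buyers: $15; on sellers: $6. (They sum to $21.)
The less price-elastic side of the market bears the larger share of a per-unit tax.

Buyers bear $15 per book; sellers bear $6 per book.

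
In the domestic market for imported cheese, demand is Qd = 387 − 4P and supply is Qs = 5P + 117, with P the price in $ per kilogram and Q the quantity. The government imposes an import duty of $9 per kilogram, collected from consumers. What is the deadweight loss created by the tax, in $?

Deadweight loss = $90.

Before the tax: set 387 − 4P = 5P + 117 → P* = $30, Q* = 267.
With the tax collected from consumers, demand (in seller-price terms) shifts: Qd = 387 − 4(P + 9).
Solving gives Q = 247 with consumers paying $35 and suppliers receiving $26 (the $9 wedge).
Quantity falls by |ΔQ| = |267 − 247| = 20.
DWL = ½ · t · |ΔQ| = ½ · 9 · 20 = $90.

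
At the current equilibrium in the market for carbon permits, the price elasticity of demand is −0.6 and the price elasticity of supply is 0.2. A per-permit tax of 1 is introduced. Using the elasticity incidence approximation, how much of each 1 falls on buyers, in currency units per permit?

Buyers bear ≈ 0.25 per permit.

Incidence ratio: buyers' share ≈ εs / (εs + |εd|) = 0.2 / (0.2 + 0.6) = 0.25.
So buyers bear ≈ 0.25 × 1 = 0.25; sellers bear 0.75.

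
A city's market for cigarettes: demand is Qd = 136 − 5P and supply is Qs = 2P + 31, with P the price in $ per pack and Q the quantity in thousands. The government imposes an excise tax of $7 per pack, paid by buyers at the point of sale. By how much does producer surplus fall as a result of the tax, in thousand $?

Without the tax, 136 − 5P = 2P + 31 gives 7P = 105, so P* = $15 and Q* = 61.
With the tax collected from buyers, demand (in seller-price terms) shifts: Qd = 136 − 5(P + 7).
Solving gives Q = 51 with buyers paying $17 and producers receiving $10 (the $7 wedge).
ΔPS is the trapezoid between Q = 51 and Q = 61 of height $5: ½ · (61 + 51) · 5 = $280.

Producer surplus falls by $280 thousand.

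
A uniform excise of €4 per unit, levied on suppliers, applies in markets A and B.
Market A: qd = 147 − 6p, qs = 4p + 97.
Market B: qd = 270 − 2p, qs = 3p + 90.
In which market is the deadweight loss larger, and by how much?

Market A, by €9.6.

Market A: pre-tax p* = €5, q* = 117; post-tax q = 107.4; deadweight loss = €19.2.
Market B: pre-tax p* = €36, q* = 198; post-tax q = 193.2; deadweight loss = €9.6.
Difference: €19.2 vs €9.6 → market A is larger by €9.6.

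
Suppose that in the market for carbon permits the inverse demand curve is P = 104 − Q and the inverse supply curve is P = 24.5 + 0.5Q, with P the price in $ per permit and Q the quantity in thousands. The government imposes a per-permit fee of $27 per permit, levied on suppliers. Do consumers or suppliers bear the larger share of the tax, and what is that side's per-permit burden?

Consumers bear the larger share: $18 per permit.

Rewrite in direct form: Qd = 104 − P and Qs = 2P − 49.
Without the tax, 104 − P = 2P − 49 gives 3P = 153, so P* = $51 and Q* = 53.
With the tax collected from suppliers, supply shifts: Qs = 2(P − 27) − 49.
New equilibrium: consumers pay $69, suppliers receive $42, Q = 35. (Wedge: Pb − Ps = 27.)
Per-permit burden: consumers $18, suppliers $9.
Consumers take the larger share because demand is less price-elastic here (demand slope 1 vs supply slope 2).
The less price-elastic side of the market bears the larger share of a per-unit tax.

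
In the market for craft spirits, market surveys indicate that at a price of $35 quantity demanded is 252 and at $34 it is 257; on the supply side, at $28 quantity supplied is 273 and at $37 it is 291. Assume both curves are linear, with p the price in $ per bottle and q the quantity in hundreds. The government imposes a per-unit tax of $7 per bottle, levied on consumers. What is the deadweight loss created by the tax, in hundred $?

Demand slope: (257 − 252)/(34 − 35) = -5, so qd = 427 − 5p.
Supply slope: (291 − 273)/(37 − 28) = 2, so qs = 2p + 217.
Without the tax, 427 − 5p = 2p + 217 gives 7p = 210, so p* = $30 and q* = 277.
With the tax collected from consumers, demand (in seller-price terms) shifts: qd = 427 − 5(p + 7).
New equilibrium: consumers pay $32, sellers receive $25, q = 267. (Wedge: pb − ps = 7.)
Quantity falls by |ΔQ| = |277 − 267| = 10.
DWL = ½ · t · |ΔQ| = ½ · 7 · 10 = $35.

Deadweight loss = $35 hundred.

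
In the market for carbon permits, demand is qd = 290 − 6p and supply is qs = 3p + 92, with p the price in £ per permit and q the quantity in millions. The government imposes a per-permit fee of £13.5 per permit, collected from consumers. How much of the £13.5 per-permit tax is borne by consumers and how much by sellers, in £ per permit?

Before the tax: set 290 − 6p = 3p + 92 → p* = £22, q* = 158.
With the tax collected from consumers, demand (in seller-price terms) shifts: qd = 290 − 6(p + 13.5).
New equilibrium: consumers pay £26.5, sellers receive £13, q = 131. (Wedge: pb − ps = 13.5.)
Burden on consumers: £4.5; on sellers: £9. (They sum to £13.5.)

Consumers bear £4.5 per permit; sellers bear £9 per permit.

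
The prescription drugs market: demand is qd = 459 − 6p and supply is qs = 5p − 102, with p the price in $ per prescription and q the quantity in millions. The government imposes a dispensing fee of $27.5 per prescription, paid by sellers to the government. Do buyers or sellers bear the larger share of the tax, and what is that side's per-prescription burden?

Without the tax, 459 − 6p = 5p − 102 gives 11p = 561, so p* = $51 and q* = 153.
With the tax collected from sellers, supply shifts: qs = 5(p − 27.5) − 102.
New equilibrium: buyers pay $63.5, sellers receive $36, q = 78. (Wedge: pb − ps = 27.5.)
Per-prescription burden: buyers $12.5, sellers $15.
Sellers take the larger share because supply is less price-elastic here (demand slope 6 vs supply slope 5).
The less price-elastic side of the market bears the larger share of a per-unit tax.

Sellers bear the larger share: $15 per prescription.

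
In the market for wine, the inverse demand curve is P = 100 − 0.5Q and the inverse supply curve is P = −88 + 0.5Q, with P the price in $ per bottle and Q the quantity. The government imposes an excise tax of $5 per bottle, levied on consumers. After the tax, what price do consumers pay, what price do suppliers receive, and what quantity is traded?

Inverting to Q(P) form: Qd = 200 − 2P; Qs = 2P + 176.
Without the tax, 200 − 2P = 2P + 176 gives 4P = 24, so P* = $6 and Q* = 188.
With the tax collected from consumers, demand (in seller-price terms) shifts: Qd = 200 − 2(P + 5).
Solving gives Q = 183 with consumers paying $8.5 and suppliers receiving $3.5 (the $5 wedge).
The less price-elastic side of the market bears the larger share of a per-unit tax.

Consumers pay $8.5; suppliers receive $3.5; quantity = 183.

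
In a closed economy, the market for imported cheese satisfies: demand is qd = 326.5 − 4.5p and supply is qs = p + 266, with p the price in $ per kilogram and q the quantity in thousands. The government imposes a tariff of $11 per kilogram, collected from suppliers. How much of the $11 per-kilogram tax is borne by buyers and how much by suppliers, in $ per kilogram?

Without the tax, 326.5 − 4.5p = p + 266 gives 5.5p = 60.5, so p* = $11 and q* = 277.
With the tax collected from suppliers, supply shifts: qs = (p − 11) + 266.
Solving gives q = 268 with buyers paying $13 and suppliers receiving $2 (the $11 wedge).
Burden on buyers: $2; on suppliers: $9. (They sum to $11.)

Buyers bear $2 per kilogram; suppliers bear $9 per kilogram.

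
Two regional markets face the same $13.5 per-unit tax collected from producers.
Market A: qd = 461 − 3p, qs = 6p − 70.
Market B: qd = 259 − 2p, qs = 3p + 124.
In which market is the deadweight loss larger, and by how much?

Market A: pre-tax p* = $59, q* = 284; post-tax q = 257; deadweight loss = $182.25.
Market B: pre-tax p* = $27, q* = 205; post-tax q = 188.8; deadweight loss = $109.35.
Difference: $182.25 vs $109.35 → market A is larger by $72.9.

Market A, by $72.9.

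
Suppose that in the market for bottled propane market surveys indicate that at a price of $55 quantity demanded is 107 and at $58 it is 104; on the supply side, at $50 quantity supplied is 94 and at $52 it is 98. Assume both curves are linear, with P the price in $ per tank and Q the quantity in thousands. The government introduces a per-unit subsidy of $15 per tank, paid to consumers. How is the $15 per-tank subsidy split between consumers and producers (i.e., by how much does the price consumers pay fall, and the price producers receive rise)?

Demand slope: (104 − 107)/(58 − 55) = -1, so Qd = 162 − P.
Supply slope: (98 − 94)/(52 − 50) = 2, so Qs = 2P − 6.
Before the subsidy: set 162 − P = 2P − 6 → P* = $56, Q* = 106.
With a per-unit subsidy paid to consumers, each effectively pays P − 15, so demand becomes Qd = 162 − (P − 15).
New equilibrium: consumers pay $46, producers receive $61, Q = 116. (Wedge: Pb − Ps = −15.)
Gain to consumers: $10; to producers: $5. (They sum to $15.)

Consumers gain $10 per tank; producers gain $5 per tank.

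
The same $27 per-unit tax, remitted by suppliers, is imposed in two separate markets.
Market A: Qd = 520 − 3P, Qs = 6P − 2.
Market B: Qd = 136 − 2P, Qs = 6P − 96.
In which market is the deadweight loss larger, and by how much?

Market A: pre-tax P* = $58, Q* = 346; post-tax Q = 292; deadweight loss = $729.
Market B: pre-tax P* = $29, Q* = 78; post-tax Q = 37.5; deadweight loss = $546.75.
Difference: $729 vs $546.75 → market A is larger by $182.25.

Market A, by $182.25.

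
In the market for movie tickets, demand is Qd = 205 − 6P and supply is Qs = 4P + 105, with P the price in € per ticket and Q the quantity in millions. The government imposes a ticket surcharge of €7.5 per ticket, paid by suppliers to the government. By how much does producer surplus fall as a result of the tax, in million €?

Producer surplus falls by €612 million.

Without the tax, 205 − 6P = 4P + 105 gives 10P = 100, so P* = €10 and Q* = 145.
With the tax collected from suppliers, supply shifts: Qs = 4(P − 7.5) + 105.
New equilibrium: buyers pay €13, suppliers receive €5.5, Q = 127. (Wedge: Pb − Ps = 7.5.)
ΔPS is the trapezoid between Q = 127 and Q = 145 of height €4.5: ½ · (145 + 127) · 4.5 = €612.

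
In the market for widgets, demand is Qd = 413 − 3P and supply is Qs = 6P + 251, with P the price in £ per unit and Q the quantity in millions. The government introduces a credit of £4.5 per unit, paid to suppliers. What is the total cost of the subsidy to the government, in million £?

Without the subsidy, 413 − 3P = 6P + 251 gives 9P = 162, so P* = £18 and Q* = 359.
With a per-unit subsidy paid to suppliers, each receives P + 4.5 per unit sold, so supply becomes Qs = 6(P + 4.5) + 251.
Solving gives Q = 368 with buyers paying £15 and suppliers receiving £19.5 (the £4.5 wedge).
Outlay = t · Q = 4.5 · 368 = £1656.

Government outlay = £1656 million.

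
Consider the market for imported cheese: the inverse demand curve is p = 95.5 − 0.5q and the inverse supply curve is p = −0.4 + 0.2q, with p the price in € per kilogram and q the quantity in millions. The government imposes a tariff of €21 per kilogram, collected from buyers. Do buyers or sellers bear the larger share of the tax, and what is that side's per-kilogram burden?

Buyers bear the larger share: €15 per kilogram.

Inverting to q(p) form: qd = 191 − 2p; qs = 5p + 2.
Before the tax: set 191 − 2p = 5p + 2 → p* = €27, q* = 137.
With the tax collected from buyers, demand (in seller-price terms) shifts: qd = 191 − 2(p + 21).
New equilibrium: buyers pay €42, sellers receive €21, q = 107. (Wedge: pb − ps = 21.)
Per-kilogram burden: buyers €15, sellers €6.
Buyers take the larger share because demand is less price-elastic here (demand slope 2 vs supply slope 5).
The less price-elastic side of the market bears the larger share of a per-unit tax.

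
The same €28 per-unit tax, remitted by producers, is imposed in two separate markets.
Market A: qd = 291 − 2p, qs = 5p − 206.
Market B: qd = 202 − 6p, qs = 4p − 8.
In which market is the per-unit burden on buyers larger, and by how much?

Market A, by €8.8.

Market A: pre-tax p* = €71, q* = 149; post-tax q = 109; per-unit burden on buyers = €20.
Market B: pre-tax p* = €21, q* = 76; post-tax q = 8.8; per-unit burden on buyers = €11.2.
Difference: €20 vs €11.2 → market A is larger by €8.8.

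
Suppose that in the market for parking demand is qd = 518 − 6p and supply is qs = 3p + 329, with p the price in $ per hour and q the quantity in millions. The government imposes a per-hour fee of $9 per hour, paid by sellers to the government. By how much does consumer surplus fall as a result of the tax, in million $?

Consumer surplus falls by $1149 million.

Without the tax, 518 − 6p = 3p + 329 gives 9p = 189, so p* = $21 and q* = 392.
With the tax collected from sellers, supply shifts: qs = 3(p − 9) + 329.
Solving gives q = 374 with buyers paying $24 and sellers receiving $15 (the $9 wedge).
ΔCS is the trapezoid between Q = 374 and Q = 392 of height $3: ½ · (392 + 374) · 3 = $1149.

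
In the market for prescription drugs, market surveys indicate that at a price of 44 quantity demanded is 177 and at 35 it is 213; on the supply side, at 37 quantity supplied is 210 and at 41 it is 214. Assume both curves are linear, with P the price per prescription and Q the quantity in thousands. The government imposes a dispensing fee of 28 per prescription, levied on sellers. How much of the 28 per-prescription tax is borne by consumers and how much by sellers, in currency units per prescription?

Consumers bear 5.6 per prescription; sellers bear 22.4 per prescription.

Demand slope: (213 − 177)/(35 − 44) = -4, so Qd = 353 − 4P.
Supply slope: (214 − 210)/(41 − 37) = 1, so Qs = P + 173.
Without the tax, 353 − 4P = P + 173 gives 5P = 180, so P* = 36 and Q* = 209.
With the tax collected from sellers, supply shifts: Qs = (P − 28) + 173.
New equilibrium: consumers pay 41.6, sellers receive 13.6, Q = 186.6. (Wedge: Pb − Ps = 28.)
Burden on consumers: 5.6; on sellers: 22.4. (They sum to 28.)
The less price-elastic side of the market bears the larger share of a per-unit tax.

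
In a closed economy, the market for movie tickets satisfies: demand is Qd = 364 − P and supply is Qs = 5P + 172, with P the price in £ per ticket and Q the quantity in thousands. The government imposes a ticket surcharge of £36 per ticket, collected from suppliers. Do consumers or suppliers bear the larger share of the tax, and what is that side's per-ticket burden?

Before the tax: set 364 − P = 5P + 172 → P* = £32, Q* = 332.
With the tax collected from suppliers, supply shifts: Qs = 5(P − 36) + 172.
New equilibrium: consumers pay £62, suppliers receive £26, Q = 302. (Wedge: Pb − Ps = 36.)
Per-ticket burden: consumers £30, suppliers £6.
Consumers take the larger share because demand is less price-elastic here (demand slope 1 vs supply slope 5).
The less price-elastic side of the market bears the larger share of a per-unit tax.

Consumers bear the larger share: £30 per ticket.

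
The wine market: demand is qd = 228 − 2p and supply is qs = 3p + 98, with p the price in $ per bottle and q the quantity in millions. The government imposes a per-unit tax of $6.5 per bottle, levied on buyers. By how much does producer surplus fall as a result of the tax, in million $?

Without the tax, 228 − 2p = 3p + 98 gives 5p = 130, so p* = $26 and q* = 176.
With the tax collected from buyers, demand (in seller-price terms) shifts: qd = 228 − 2(p + 6.5).
Solving gives q = 168.2 with buyers paying $29.9 and sellers receiving $23.4 (the $6.5 wedge).
ΔPS is the trapezoid between Q = 168.2 and Q = 176 of height $2.6: ½ · (176 + 168.2) · 2.6 = $447.46.

Producer surplus falls by $447.46 million.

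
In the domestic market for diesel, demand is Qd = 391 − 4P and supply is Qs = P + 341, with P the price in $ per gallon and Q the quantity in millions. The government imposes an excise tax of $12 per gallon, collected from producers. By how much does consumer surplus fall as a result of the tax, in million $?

Before the tax: set 391 − 4P = P + 341 → P* = $10, Q* = 351.
With the tax collected from producers, supply shifts: Qs = (P − 12) + 341.
Solving gives Q = 341.4 with consumers paying $12.4 and producers receiving $0.4 (the $12 wedge).
ΔCS is the trapezoid between Q = 341.4 and Q = 351 of height $2.4: ½ · (351 + 341.4) · 2.4 = $830.88.

Consumer surplus falls by $830.88 million.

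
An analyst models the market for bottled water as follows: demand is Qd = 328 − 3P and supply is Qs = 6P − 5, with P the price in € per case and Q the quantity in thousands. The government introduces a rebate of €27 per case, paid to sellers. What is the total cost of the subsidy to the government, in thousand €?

Without the subsidy, 328 − 3P = 6P − 5 gives 9P = 333, so P* = €37 and Q* = 217.
With a per-unit subsidy paid to sellers, each receives P + 27 per unit sold, so supply becomes Qs = 6(P + 27) − 5.
Solving gives Q = 271 with consumers paying €19 and sellers receiving €46 (the €27 wedge).
Outlay = t · Q = 27 · 271 = €7317.

Government outlay = €7317 thousand.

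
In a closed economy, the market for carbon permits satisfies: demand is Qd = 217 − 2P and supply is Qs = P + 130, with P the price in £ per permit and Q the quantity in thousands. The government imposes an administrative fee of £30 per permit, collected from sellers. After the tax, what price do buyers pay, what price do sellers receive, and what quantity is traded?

Buyers pay £39; sellers receive £9; quantity = 139.

Before the tax: set 217 − 2P = P + 130 → P* = £29, Q* = 159.
With the tax collected from sellers, supply shifts: Qs = (P − 30) + 130.
Solving gives Q = 139 with buyers paying £39 and sellers receiving £9 (the £30 wedge).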